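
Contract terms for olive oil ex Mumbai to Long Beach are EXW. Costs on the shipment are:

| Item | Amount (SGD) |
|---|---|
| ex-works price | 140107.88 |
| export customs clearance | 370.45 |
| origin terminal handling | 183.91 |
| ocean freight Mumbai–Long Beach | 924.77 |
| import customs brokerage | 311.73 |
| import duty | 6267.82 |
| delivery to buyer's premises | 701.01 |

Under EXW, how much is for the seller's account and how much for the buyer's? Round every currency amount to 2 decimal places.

EXW: the seller makes goods available at their premises; the buyer bears all onward costs.
Seller's account: goods 140107.88 = 140107.88
Buyer's account: export clearance 370.45 + origin terminal 183.91 + freight 924.77 + brokerage 311.73 + duty 6267.82 + delivery 701.01 = 8759.69

Seller: SGD 140107.88; buyer: SGD 8759.69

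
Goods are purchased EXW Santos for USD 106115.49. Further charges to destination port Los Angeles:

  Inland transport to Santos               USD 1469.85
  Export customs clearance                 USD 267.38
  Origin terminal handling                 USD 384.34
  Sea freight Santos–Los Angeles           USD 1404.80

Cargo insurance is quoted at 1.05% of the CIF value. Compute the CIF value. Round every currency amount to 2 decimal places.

CIF value: USD 110805.32

Let C be the CIF value. C = EXW price + pre-shipment costs + freight + 1.05% × C
C − 1.05% × C = 106115.49 + 1469.85 + 267.38 + 384.34 + 1404.80
0.9895 × C = 109641.86
C = 109641.86 / 0.9895 = 110805.32
Insurance premium = 1.05% × 110805.32 = 1163.46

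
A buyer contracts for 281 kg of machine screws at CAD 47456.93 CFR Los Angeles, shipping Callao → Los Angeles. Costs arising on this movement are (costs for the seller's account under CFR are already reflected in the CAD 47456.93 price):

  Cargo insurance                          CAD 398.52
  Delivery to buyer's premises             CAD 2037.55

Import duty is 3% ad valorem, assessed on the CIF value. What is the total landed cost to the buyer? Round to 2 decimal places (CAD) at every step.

Total landed cost: CAD 51328.66

CFR: the seller pays costs through ocean freight to the destination port, but not insurance.
CIF value = CFR price + insurance = 47456.93 + 398.52 = 47855.45
Import duty = 47855.45 × 3% = 1435.66
Buyer bears: insurance 398.52 + delivery 2037.55 + duty 1435.66 = 3871.73
Landed cost = invoice 47456.93 + 3871.73 = 51328.66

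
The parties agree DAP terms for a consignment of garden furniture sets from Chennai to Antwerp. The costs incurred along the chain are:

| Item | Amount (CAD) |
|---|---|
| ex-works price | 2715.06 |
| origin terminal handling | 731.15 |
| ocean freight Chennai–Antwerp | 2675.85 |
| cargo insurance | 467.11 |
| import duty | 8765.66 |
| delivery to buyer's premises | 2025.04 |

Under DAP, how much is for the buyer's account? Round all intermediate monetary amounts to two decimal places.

DAP: the seller bears all costs to the named destination except import duty and clearance.
Seller's account: goods 2715.06 + origin terminal 731.15 + freight 2675.85 + insurance 467.11 + delivery 2025.04 = 8614.21
Buyer's account: duty 8765.66 = 8765.66

Buyer's account: CAD 8765.66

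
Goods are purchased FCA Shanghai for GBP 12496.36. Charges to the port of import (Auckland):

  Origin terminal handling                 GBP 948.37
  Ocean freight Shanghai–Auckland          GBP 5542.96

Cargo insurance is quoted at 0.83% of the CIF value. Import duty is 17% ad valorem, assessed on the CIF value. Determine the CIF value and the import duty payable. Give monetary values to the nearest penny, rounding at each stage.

CIF value: GBP 19146.61; import duty: GBP 3254.92

Let C be the CIF value. C = FCA price + pre-shipment costs + freight + 0.83% × C
C − 0.83% × C = 12496.36 + 948.37 + 5542.96
0.9917 × C = 18987.69
C = 18987.69 / 0.9917 = 19146.61
Insurance premium = 0.83% × 19146.61 = 158.92
Import duty = 19146.61 × 17% = 3254.92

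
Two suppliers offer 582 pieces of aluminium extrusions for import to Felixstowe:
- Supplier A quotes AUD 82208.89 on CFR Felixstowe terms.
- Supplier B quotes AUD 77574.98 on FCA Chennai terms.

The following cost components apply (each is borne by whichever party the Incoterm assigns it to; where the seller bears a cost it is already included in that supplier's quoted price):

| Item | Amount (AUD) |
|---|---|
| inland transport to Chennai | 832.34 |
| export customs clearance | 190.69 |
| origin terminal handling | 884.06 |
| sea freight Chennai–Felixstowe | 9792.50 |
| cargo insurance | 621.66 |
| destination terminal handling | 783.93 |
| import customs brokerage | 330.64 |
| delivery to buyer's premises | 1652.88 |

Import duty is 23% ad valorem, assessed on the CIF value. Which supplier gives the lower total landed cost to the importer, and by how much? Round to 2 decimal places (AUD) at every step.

Supplier A (CFR):
CIF value = CFR price + insurance = 82208.89 + 621.66 = 82830.55
Import duty = 82830.55 × 23% = 19051.03
Buyer bears (A): 621.66 + 783.93 + 330.64 + 1652.88 = 3389.11
Landed cost (A) = invoice 82208.89 + 3389.11 + duty 19051.03 = 104649.03
Supplier B (FCA):
CIF value = FCA price + origin terminal + freight + insurance = 77574.98 + 884.06 + 9792.50 + 621.66 = 88873.20
Import duty = 88873.20 × 23% = 20440.84
Buyer bears (B): 884.06 + 9792.50 + 621.66 + 783.93 + 330.64 + 1652.88 = 14065.67
Landed cost (B) = invoice 77574.98 + 14065.67 + duty 20440.84 = 112081.49
Difference = |104649.03 − 112081.49| = 7432.46

Supplier A is cheaper by AUD 7432.46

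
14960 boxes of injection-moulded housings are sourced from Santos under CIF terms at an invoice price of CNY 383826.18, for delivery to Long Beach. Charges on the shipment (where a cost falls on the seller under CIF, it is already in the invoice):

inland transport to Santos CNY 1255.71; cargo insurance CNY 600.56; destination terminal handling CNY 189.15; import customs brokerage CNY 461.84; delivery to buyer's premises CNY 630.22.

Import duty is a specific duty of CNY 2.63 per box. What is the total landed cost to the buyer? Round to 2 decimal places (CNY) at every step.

Total landed cost: CNY 424452.19

CIF: the seller pays costs through ocean freight and marine insurance to the destination port.
Already in the invoice (seller's account under CIF): inland to port, insurance — exclude.
The CIF price already equals the CIF value: 383826.18
Import duty = 14960 × 2.63 = 39344.80
Buyer bears: destination terminal 189.15 + brokerage 461.84 + delivery 630.22 + duty 39344.80 = 40626.01
Landed cost = invoice 383826.18 + 40626.01 = 424452.19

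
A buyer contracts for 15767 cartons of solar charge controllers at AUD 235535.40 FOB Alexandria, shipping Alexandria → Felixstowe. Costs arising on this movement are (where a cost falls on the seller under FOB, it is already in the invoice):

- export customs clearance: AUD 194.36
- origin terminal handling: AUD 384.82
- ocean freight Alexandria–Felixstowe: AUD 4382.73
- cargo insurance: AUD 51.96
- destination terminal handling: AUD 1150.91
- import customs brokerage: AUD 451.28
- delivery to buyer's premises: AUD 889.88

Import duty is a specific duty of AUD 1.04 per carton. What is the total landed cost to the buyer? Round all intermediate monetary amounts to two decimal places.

Total landed cost: AUD 258859.84

FOB: the seller bears costs until goods are on board at the origin port; the buyer bears freight, insurance and all costs thereafter.
Already in the invoice (seller's account under FOB): export clearance, origin terminal — exclude.
CIF value = FOB price + freight + insurance = 235535.40 + 4382.73 + 51.96 = 239970.09
Import duty = 15767 × 1.04 = 16397.68
Buyer bears: freight 4382.73 + insurance 51.96 + destination terminal 1150.91 + brokerage 451.28 + delivery 889.88 + duty 16397.68 = 23324.44
Landed cost = invoice 235535.40 + 23324.44 = 258859.84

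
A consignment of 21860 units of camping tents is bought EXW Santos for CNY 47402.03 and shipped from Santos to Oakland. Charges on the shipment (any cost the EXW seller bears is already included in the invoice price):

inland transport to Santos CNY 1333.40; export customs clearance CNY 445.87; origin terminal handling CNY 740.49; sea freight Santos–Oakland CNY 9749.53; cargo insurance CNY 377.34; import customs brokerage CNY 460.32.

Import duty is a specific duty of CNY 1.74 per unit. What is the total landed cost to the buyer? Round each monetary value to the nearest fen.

Total landed cost: CNY 98545.38

EXW: the seller makes goods available at their premises; the buyer bears all onward costs.
CIF value = EXW price + inland to port + export clearance + origin terminal + freight + insurance = 47402.03 + 1333.40 + 445.87 + 740.49 + 9749.53 + 377.34 = 60048.66
Import duty = 21860 × 1.74 = 38036.40
Buyer bears: inland to port 1333.40 + export clearance 445.87 + origin terminal 740.49 + freight 9749.53 + insurance 377.34 + brokerage 460.32 + duty 38036.40 = 51143.35
Landed cost = invoice 47402.03 + 51143.35 = 98545.38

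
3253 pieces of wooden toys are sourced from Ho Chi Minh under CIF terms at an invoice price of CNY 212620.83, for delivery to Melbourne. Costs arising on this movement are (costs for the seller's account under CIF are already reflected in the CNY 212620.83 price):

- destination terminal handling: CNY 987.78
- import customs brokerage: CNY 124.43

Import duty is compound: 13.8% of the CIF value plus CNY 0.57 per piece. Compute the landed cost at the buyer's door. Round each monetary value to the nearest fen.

Total landed cost: CNY 244928.92

CIF: the seller pays costs through ocean freight and marine insurance to the destination port.
The CIF price already equals the CIF value: 212620.83
Ad valorem component: 212620.83 × 13.8% = 29341.67
Specific component: 3253 × 0.57 = 1854.21
Import duty = 29341.67 + 1854.21 = 31195.88
Buyer bears: destination terminal 987.78 + brokerage 124.43 + duty 31195.88 = 32308.09
Landed cost = invoice 212620.83 + 32308.09 = 244928.92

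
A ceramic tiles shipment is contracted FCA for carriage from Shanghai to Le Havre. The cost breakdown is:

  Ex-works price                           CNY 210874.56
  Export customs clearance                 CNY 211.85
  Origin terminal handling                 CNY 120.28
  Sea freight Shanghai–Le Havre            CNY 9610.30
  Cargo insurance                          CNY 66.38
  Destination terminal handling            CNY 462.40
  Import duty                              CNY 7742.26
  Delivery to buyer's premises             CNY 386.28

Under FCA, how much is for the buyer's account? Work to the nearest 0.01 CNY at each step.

Buyer's account: CNY 18387.90

FCA: the seller delivers export-cleared goods to the carrier; the buyer bears costs from that point.
Seller's account: goods 210874.56 + export clearance 211.85 = 211086.41
Buyer's account: origin terminal 120.28 + freight 9610.30 + insurance 66.38 + destination terminal 462.40 + duty 7742.26 + delivery 386.28 = 18387.90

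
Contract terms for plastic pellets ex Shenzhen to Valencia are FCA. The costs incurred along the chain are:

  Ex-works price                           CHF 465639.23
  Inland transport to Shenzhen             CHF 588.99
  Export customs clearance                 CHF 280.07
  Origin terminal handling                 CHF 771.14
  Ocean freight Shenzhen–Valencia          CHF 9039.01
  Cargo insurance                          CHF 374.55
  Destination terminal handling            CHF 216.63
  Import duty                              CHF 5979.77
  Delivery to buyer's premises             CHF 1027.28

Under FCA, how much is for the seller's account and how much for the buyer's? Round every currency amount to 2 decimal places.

Seller: CHF 466508.29; buyer: CHF 17408.38

FCA: the seller delivers export-cleared goods to the carrier; the buyer bears costs from that point.
Seller's account: goods 465639.23 + inland to port 588.99 + export clearance 280.07 = 466508.29
Buyer's account: origin terminal 771.14 + freight 9039.01 + insurance 374.55 + destination terminal 216.63 + duty 5979.77 + delivery 1027.28 = 17408.38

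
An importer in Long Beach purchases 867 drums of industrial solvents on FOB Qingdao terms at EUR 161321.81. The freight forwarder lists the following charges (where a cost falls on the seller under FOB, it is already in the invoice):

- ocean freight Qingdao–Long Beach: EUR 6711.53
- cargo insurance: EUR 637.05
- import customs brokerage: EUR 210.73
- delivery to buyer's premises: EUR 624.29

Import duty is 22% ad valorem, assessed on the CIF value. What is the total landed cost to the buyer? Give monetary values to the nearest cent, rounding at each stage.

FOB: the seller bears costs until goods are on board at the origin port; the buyer bears freight, insurance and all costs thereafter.
CIF value = FOB price + freight + insurance = 161321.81 + 6711.53 + 637.05 = 168670.39
Import duty = 168670.39 × 22% = 37107.49
Buyer bears: freight 6711.53 + insurance 637.05 + brokerage 210.73 + delivery 624.29 + duty 37107.49 = 45291.09
Landed cost = invoice 161321.81 + 45291.09 = 206612.90

Total landed cost: EUR 206612.90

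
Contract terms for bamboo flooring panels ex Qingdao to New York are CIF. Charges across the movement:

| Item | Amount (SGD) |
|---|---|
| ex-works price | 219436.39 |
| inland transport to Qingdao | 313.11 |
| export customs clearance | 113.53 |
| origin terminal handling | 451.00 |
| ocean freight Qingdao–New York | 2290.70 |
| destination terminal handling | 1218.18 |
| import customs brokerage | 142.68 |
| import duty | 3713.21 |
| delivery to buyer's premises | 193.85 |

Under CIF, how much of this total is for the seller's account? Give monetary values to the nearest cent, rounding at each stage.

CIF: the seller pays costs through ocean freight and marine insurance to the destination port.
Seller's account: goods 219436.39 + inland to port 313.11 + export clearance 113.53 + origin terminal 451.00 + freight 2290.70 = 222604.73
Buyer's account: destination terminal 1218.18 + brokerage 142.68 + duty 3713.21 + delivery 193.85 = 5267.92

Seller's account: SGD 222604.73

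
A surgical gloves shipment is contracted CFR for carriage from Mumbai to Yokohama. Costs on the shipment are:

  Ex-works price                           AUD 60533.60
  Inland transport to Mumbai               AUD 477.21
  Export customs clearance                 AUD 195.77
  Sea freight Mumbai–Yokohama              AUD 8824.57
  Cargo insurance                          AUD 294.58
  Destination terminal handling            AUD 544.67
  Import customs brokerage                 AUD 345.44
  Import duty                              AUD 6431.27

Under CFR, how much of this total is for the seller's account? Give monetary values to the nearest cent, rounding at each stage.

Seller's account: AUD 70031.15

CFR: the seller pays costs through ocean freight to the destination port, but not insurance.
Seller's account: goods 60533.60 + inland to port 477.21 + export clearance 195.77 + freight 8824.57 = 70031.15
Buyer's account: insurance 294.58 + destination terminal 544.67 + brokerage 345.44 + duty 6431.27 = 7615.96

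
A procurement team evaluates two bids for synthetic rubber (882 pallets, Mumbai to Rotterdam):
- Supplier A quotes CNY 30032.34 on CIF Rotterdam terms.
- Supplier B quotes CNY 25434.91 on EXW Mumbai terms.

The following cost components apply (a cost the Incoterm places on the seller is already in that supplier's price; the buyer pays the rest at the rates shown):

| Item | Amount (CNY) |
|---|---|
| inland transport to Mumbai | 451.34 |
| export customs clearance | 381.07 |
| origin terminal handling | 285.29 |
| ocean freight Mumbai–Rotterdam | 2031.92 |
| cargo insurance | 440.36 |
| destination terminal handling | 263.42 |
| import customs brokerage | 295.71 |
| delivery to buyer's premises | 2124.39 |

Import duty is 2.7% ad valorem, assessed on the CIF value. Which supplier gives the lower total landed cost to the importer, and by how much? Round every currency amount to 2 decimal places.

Supplier B is cheaper by CNY 1034.65

Supplier A (CIF):
The CIF price already equals the CIF value: 30032.34
Import duty = 30032.34 × 2.7% = 810.87
Buyer bears (A): 263.42 + 295.71 + 2124.39 = 2683.52
Landed cost (A) = invoice 30032.34 + 2683.52 + duty 810.87 = 33526.73
Supplier B (EXW):
CIF value = EXW price + inland to port + export clearance + origin terminal + freight + insurance = 25434.91 + 451.34 + 381.07 + 285.29 + 2031.92 + 440.36 = 29024.89
Import duty = 29024.89 × 2.7% = 783.67
Buyer bears (B): 451.34 + 381.07 + 285.29 + 2031.92 + 440.36 + 263.42 + 295.71 + 2124.39 = 6273.50
Landed cost (B) = invoice 25434.91 + 6273.50 + duty 783.67 = 32492.08
Difference = |33526.73 − 32492.08| = 1034.65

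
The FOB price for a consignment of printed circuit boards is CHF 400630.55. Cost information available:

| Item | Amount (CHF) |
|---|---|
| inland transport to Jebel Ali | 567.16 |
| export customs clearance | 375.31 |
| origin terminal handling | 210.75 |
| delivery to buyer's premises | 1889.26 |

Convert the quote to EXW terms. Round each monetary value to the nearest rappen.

EXW price: CHF 399477.33

Not relevant to the conversion: delivery — on the buyer under both terms; not part of either seller's price.
From FOB to EXW, the seller no longer bears: inland to port, export clearance, origin terminal.
EXW price = 400630.55 − 567.16 − 375.31 − 210.75 = 399477.33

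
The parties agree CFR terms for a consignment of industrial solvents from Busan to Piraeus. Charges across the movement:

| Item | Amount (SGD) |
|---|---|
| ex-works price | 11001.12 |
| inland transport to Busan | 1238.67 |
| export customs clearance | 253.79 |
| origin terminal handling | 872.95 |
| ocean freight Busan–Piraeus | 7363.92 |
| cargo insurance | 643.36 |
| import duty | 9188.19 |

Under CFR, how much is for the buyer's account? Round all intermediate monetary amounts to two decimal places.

Buyer's account: SGD 9831.55

CFR: the seller pays costs through ocean freight to the destination port, but not insurance.
Seller's account: goods 11001.12 + inland to port 1238.67 + export clearance 253.79 + origin terminal 872.95 + freight 7363.92 = 20730.45
Buyer's account: insurance 643.36 + duty 9188.19 = 9831.55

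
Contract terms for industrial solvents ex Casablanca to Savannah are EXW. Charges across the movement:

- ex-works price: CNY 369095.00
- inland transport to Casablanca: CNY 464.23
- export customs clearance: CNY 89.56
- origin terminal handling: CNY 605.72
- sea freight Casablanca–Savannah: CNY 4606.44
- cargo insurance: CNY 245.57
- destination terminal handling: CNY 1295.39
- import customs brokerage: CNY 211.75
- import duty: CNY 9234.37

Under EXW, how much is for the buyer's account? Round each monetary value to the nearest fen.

Buyer's account: CNY 16753.03

EXW: the seller makes goods available at their premises; the buyer bears all onward costs.
Seller's account: goods 369095.00 = 369095.00
Buyer's account: inland to port 464.23 + export clearance 89.56 + origin terminal 605.72 + freight 4606.44 + insurance 245.57 + destination terminal 1295.39 + brokerage 211.75 + duty 9234.37 = 16753.03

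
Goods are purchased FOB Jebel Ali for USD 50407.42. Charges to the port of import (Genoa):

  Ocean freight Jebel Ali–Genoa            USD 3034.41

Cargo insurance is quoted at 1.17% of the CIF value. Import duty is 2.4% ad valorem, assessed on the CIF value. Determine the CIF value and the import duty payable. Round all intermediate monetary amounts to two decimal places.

CIF value: USD 54074.50; import duty: USD 1297.79

Let C be the CIF value. C = FOB price + freight + 1.17% × C
C − 1.17% × C = 50407.42 + 3034.41
0.9883 × C = 53441.83
C = 53441.83 / 0.9883 = 54074.50
Insurance premium = 1.17% × 54074.50 = 632.67
Import duty = 54074.50 × 2.4% = 1297.79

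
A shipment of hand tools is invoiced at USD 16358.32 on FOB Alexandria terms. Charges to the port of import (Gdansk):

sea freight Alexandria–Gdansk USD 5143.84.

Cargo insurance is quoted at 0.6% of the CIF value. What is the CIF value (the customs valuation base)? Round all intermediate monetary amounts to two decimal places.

Let C be the CIF value. C = FOB price + freight + 0.6% × C
C − 0.6% × C = 16358.32 + 5143.84
0.994 × C = 21502.16
C = 21502.16 / 0.994 = 21631.95
Insurance premium = 0.6% × 21631.95 = 129.79

CIF value: USD 21631.95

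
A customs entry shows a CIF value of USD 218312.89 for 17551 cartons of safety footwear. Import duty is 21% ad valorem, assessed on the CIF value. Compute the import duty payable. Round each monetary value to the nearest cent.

Import duty: USD 45845.71

Import duty = 218312.89 × 21% = 45845.71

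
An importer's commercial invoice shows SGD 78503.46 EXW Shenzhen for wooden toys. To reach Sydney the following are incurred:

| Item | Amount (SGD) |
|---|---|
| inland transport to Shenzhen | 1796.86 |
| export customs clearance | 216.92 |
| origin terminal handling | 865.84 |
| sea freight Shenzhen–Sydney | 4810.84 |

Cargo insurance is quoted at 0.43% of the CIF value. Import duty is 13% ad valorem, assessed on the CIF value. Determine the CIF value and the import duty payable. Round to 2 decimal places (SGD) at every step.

Let C be the CIF value. C = EXW price + pre-shipment costs + freight + 0.43% × C
C − 0.43% × C = 78503.46 + 1796.86 + 216.92 + 865.84 + 4810.84
0.9957 × C = 86193.92
C = 86193.92 / 0.9957 = 86566.15
Insurance premium = 0.43% × 86566.15 = 372.23
Import duty = 86566.15 × 13% = 11253.60

CIF value: SGD 86566.15; import duty: SGD 11253.60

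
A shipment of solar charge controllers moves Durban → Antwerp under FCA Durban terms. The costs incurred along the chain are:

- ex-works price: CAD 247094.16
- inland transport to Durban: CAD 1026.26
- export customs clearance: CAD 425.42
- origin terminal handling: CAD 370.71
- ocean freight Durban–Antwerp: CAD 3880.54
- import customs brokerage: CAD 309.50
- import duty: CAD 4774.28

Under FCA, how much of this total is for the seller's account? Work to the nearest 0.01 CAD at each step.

FCA: the seller delivers export-cleared goods to the carrier; the buyer bears costs from that point.
Seller's account: goods 247094.16 + inland to port 1026.26 + export clearance 425.42 = 248545.84
Buyer's account: origin terminal 370.71 + freight 3880.54 + brokerage 309.50 + duty 4774.28 = 9335.03

Seller's account: CAD 248545.84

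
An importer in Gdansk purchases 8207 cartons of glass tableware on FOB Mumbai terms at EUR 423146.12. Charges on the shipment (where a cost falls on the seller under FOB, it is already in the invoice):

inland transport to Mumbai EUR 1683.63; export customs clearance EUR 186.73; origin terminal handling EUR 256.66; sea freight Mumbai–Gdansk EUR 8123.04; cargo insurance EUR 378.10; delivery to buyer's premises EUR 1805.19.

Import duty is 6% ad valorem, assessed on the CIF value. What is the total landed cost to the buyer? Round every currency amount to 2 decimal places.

Total landed cost: EUR 459351.29

FOB: the seller bears costs until goods are on board at the origin port; the buyer bears freight, insurance and all costs thereafter.
Already in the invoice (seller's account under FOB): inland to port, export clearance, origin terminal — exclude.
CIF value = FOB price + freight + insurance = 423146.12 + 8123.04 + 378.10 = 431647.26
Import duty = 431647.26 × 6% = 25898.84
Buyer bears: freight 8123.04 + insurance 378.10 + delivery 1805.19 + duty 25898.84 = 36205.17
Landed cost = invoice 423146.12 + 36205.17 = 459351.29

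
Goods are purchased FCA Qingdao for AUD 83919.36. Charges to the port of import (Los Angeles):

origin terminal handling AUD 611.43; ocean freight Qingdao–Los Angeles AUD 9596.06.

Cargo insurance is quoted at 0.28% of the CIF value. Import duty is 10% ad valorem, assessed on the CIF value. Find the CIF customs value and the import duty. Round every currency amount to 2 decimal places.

Let C be the CIF value. C = FCA price + pre-shipment costs + freight + 0.28% × C
C − 0.28% × C = 83919.36 + 611.43 + 9596.06
0.9972 × C = 94126.85
C = 94126.85 / 0.9972 = 94391.15
Insurance premium = 0.28% × 94391.15 = 264.30
Import duty = 94391.15 × 10% = 9439.12

CIF value: AUD 94391.15; import duty: AUD 9439.12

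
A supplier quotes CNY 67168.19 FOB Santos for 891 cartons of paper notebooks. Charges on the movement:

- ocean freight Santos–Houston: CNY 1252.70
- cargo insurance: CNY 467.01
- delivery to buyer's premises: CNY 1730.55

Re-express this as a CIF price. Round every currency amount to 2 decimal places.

CIF price: CNY 68887.90

Not relevant to the conversion: delivery — on the buyer under both terms; not part of either seller's price.
From FOB to CIF, the seller additionally bears: freight, insurance.
CIF price = 67168.19 + 1252.70 + 467.01 = 68887.90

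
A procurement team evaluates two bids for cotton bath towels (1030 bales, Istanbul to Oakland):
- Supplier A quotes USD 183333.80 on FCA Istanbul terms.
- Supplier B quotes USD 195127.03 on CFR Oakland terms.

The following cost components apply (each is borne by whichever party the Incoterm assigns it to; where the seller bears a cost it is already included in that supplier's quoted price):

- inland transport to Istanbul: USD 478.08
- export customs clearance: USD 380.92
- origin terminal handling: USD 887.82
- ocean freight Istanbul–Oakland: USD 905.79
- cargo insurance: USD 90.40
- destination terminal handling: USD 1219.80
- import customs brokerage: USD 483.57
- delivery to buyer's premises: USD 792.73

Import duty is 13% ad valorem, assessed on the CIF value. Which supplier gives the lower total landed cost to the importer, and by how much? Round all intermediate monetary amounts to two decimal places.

Supplier A (FCA):
CIF value = FCA price + origin terminal + freight + insurance = 183333.80 + 887.82 + 905.79 + 90.40 = 185217.81
Import duty = 185217.81 × 13% = 24078.32
Buyer bears (A): 887.82 + 905.79 + 90.40 + 1219.80 + 483.57 + 792.73 = 4380.11
Landed cost (A) = invoice 183333.80 + 4380.11 + duty 24078.32 = 211792.23
Supplier B (CFR):
CIF value = CFR price + insurance = 195127.03 + 90.40 = 195217.43
Import duty = 195217.43 × 13% = 25378.27
Buyer bears (B): 90.40 + 1219.80 + 483.57 + 792.73 = 2586.50
Landed cost (B) = invoice 195127.03 + 2586.50 + duty 25378.27 = 223091.80
Difference = |211792.23 − 223091.80| = 11299.57

Supplier A is cheaper by USD 11299.57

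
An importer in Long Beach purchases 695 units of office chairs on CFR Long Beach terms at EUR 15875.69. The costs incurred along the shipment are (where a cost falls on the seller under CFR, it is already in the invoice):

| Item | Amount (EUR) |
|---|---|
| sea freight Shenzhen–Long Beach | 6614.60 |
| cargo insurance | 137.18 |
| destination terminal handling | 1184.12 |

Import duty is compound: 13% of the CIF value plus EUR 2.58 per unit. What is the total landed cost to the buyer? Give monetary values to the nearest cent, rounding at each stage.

Total landed cost: EUR 21071.76

CFR: the seller pays costs through ocean freight to the destination port, but not insurance.
Already in the invoice (seller's account under CFR): freight — exclude.
CIF value = CFR price + insurance = 15875.69 + 137.18 = 16012.87
Ad valorem component: 16012.87 × 13% = 2081.67
Specific component: 695 × 2.58 = 1793.10
Import duty = 2081.67 + 1793.10 = 3874.77
Buyer bears: insurance 137.18 + destination terminal 1184.12 + duty 3874.77 = 5196.07
Landed cost = invoice 15875.69 + 5196.07 = 21071.76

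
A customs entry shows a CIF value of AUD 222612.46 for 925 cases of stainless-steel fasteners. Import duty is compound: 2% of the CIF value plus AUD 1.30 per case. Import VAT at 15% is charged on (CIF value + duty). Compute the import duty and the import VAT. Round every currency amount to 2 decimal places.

Ad valorem component: 222612.46 × 2% = 4452.25
Specific component: 925 × 1.30 = 1202.50
Import duty = 4452.25 + 1202.50 = 5654.75
VAT base = CIF + duty = 222612.46 + 5654.75 = 228267.21
Import VAT = 228267.21 × 15% = 34240.08

Import duty: AUD 5654.75; import VAT: AUD 34240.08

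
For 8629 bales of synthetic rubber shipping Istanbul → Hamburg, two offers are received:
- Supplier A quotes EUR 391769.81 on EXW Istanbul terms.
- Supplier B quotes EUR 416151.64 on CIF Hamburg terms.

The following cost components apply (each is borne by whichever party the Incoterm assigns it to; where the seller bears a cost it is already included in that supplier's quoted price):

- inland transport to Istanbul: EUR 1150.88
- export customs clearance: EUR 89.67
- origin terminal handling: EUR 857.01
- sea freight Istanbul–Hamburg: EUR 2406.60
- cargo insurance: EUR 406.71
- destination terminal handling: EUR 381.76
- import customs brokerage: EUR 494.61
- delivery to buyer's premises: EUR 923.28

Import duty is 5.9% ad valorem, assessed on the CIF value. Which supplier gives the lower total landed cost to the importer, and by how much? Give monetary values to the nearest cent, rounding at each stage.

Supplier A (EXW):
CIF value = EXW price + inland to port + export clearance + origin terminal + freight + insurance = 391769.81 + 1150.88 + 89.67 + 857.01 + 2406.60 + 406.71 = 396680.68
Import duty = 396680.68 × 5.9% = 23404.16
Buyer bears (A): 1150.88 + 89.67 + 857.01 + 2406.60 + 406.71 + 381.76 + 494.61 + 923.28 = 6710.52
Landed cost (A) = invoice 391769.81 + 6710.52 + duty 23404.16 = 421884.49
Supplier B (CIF):
The CIF price already equals the CIF value: 416151.64
Import duty = 416151.64 × 5.9% = 24552.95
Buyer bears (B): 381.76 + 494.61 + 923.28 = 1799.65
Landed cost (B) = invoice 416151.64 + 1799.65 + duty 24552.95 = 442504.24
Difference = |421884.49 − 442504.24| = 20619.75

Supplier A is cheaper by EUR 20619.75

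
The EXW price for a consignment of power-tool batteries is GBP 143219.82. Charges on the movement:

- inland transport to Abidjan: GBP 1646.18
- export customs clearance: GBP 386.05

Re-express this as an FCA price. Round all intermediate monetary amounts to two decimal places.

FCA price: GBP 145252.05

From EXW to FCA, the seller additionally bears: inland to port, export clearance.
FCA price = 143219.82 + 1646.18 + 386.05 = 145252.05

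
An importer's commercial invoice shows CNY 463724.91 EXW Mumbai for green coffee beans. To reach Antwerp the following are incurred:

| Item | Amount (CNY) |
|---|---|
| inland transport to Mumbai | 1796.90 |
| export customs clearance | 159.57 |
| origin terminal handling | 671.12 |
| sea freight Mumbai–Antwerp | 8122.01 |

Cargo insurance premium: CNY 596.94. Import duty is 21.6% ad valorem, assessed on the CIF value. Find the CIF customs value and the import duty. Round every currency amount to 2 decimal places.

CIF = EXW price + pre-shipment costs + freight + insurance
CIF = 463724.91 + 1796.90 + 159.57 + 671.12 + 8122.01 + 596.94 = 475071.45
Import duty = 475071.45 × 21.6% = 102615.43

CIF value: CNY 475071.45; import duty: CNY 102615.43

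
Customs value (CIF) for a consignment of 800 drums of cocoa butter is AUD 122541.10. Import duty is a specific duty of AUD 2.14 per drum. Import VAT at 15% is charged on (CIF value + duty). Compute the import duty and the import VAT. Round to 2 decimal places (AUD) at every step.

Import duty = 800 × 2.14 = 1712.00
VAT base = CIF + duty = 122541.10 + 1712.00 = 124253.10
Import VAT = 124253.10 × 15% = 18637.97

Import duty: AUD 1712.00; import VAT: AUD 18637.97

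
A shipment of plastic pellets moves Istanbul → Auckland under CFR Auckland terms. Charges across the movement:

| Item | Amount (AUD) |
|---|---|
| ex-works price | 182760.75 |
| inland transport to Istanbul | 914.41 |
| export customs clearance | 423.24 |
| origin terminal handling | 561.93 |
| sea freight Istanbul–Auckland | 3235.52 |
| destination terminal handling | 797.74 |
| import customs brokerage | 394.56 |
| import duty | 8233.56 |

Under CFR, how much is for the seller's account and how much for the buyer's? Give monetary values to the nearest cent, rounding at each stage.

CFR: the seller pays costs through ocean freight to the destination port, but not insurance.
Seller's account: goods 182760.75 + inland to port 914.41 + export clearance 423.24 + origin terminal 561.93 + freight 3235.52 = 187895.85
Buyer's account: destination terminal 797.74 + brokerage 394.56 + duty 8233.56 = 9425.86

Seller: AUD 187895.85; buyer: AUD 9425.86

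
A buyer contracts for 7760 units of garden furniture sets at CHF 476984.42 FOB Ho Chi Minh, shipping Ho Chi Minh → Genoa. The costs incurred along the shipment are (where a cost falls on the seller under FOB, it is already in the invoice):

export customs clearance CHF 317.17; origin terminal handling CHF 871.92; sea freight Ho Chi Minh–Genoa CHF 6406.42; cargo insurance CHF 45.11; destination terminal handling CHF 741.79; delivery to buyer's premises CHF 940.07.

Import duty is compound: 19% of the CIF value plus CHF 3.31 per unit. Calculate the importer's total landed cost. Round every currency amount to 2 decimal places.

Total landed cost: CHF 602656.24

FOB: the seller bears costs until goods are on board at the origin port; the buyer bears freight, insurance and all costs thereafter.
Already in the invoice (seller's account under FOB): export clearance, origin terminal — exclude.
CIF value = FOB price + freight + insurance = 476984.42 + 6406.42 + 45.11 = 483435.95
Ad valorem component: 483435.95 × 19% = 91852.83
Specific component: 7760 × 3.31 = 25685.60
Import duty = 91852.83 + 25685.60 = 117538.43
Buyer bears: freight 6406.42 + insurance 45.11 + destination terminal 741.79 + delivery 940.07 + duty 117538.43 = 125671.82
Landed cost = invoice 476984.42 + 125671.82 = 602656.24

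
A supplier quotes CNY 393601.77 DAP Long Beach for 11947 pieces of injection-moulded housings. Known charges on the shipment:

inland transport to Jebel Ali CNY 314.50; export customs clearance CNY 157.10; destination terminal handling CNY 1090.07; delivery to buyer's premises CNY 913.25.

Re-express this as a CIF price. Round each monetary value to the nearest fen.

CIF price: CNY 391598.45

Not relevant to the conversion: export clearance, inland to port — on the seller under both DAP and CIF; already in the DAP price and stays in the CIF price.
From DAP to CIF, the seller no longer bears: destination terminal, delivery.
CIF price = 393601.77 − 1090.07 − 913.25 = 391598.45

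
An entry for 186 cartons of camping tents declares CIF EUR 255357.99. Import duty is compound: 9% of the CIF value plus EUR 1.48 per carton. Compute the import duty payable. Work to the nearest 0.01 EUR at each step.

Import duty: EUR 23257.50

Ad valorem component: 255357.99 × 9% = 22982.22
Specific component: 186 × 1.48 = 275.28
Import duty = 22982.22 + 275.28 = 23257.50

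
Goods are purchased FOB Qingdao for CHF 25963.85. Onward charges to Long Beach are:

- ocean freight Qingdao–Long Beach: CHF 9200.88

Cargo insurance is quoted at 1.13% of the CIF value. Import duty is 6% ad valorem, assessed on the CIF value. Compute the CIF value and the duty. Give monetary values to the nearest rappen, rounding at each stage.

Let C be the CIF value. C = FOB price + freight + 1.13% × C
C − 1.13% × C = 25963.85 + 9200.88
0.9887 × C = 35164.73
C = 35164.73 / 0.9887 = 35566.63
Insurance premium = 1.13% × 35566.63 = 401.90
Import duty = 35566.63 × 6% = 2134.00

CIF value: CHF 35566.63; import duty: CHF 2134.00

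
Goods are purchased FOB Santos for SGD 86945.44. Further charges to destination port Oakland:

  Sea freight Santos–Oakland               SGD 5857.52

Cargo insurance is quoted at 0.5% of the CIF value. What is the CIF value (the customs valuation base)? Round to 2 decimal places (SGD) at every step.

Let C be the CIF value. C = FOB price + freight + 0.5% × C
C − 0.5% × C = 86945.44 + 5857.52
0.995 × C = 92802.96
C = 92802.96 / 0.995 = 93269.31
Insurance premium = 0.5% × 93269.31 = 466.35

CIF value: SGD 93269.31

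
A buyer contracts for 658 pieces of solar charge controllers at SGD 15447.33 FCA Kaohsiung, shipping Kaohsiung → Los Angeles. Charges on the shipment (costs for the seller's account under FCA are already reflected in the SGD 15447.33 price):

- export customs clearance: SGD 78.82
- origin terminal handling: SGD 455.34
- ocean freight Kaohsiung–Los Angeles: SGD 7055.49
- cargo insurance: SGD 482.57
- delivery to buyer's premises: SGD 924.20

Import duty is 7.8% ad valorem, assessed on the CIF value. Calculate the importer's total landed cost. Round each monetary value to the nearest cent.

FCA: the seller delivers export-cleared goods to the carrier; the buyer bears costs from that point.
Already in the invoice (seller's account under FCA): export clearance — exclude.
CIF value = FCA price + origin terminal + freight + insurance = 15447.33 + 455.34 + 7055.49 + 482.57 = 23440.73
Import duty = 23440.73 × 7.8% = 1828.38
Buyer bears: origin terminal 455.34 + freight 7055.49 + insurance 482.57 + delivery 924.20 + duty 1828.38 = 10745.98
Landed cost = invoice 15447.33 + 10745.98 = 26193.31

Total landed cost: SGD 26193.31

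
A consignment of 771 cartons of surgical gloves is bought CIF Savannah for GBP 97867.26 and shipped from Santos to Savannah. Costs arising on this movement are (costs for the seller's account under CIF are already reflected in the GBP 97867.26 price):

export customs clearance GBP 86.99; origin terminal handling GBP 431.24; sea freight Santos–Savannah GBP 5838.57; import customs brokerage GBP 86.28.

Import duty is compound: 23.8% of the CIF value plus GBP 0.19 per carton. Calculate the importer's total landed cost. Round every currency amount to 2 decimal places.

CIF: the seller pays costs through ocean freight and marine insurance to the destination port.
Already in the invoice (seller's account under CIF): export clearance, origin terminal, freight — exclude.
The CIF price already equals the CIF value: 97867.26
Ad valorem component: 97867.26 × 23.8% = 23292.41
Specific component: 771 × 0.19 = 146.49
Import duty = 23292.41 + 146.49 = 23438.90
Buyer bears: brokerage 86.28 + duty 23438.90 = 23525.18
Landed cost = invoice 97867.26 + 23525.18 = 121392.44

Total landed cost: GBP 121392.44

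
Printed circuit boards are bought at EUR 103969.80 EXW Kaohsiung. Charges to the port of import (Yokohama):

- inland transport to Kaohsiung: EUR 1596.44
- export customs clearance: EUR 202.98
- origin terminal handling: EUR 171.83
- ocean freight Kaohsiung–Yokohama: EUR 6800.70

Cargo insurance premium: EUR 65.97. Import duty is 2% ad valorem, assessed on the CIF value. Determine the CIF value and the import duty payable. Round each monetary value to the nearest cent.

CIF = EXW price + pre-shipment costs + freight + insurance
CIF = 103969.80 + 1596.44 + 202.98 + 171.83 + 6800.70 + 65.97 = 112807.72
Import duty = 112807.72 × 2% = 2256.15

CIF value: EUR 112807.72; import duty: EUR 2256.15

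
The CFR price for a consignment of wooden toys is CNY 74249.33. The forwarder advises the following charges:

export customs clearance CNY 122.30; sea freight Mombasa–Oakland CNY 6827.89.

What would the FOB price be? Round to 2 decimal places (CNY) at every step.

FOB price: CNY 67421.44

Not relevant to the conversion: export clearance — on the seller under both CFR and FOB; already in the CFR price and stays in the FOB price.
From CFR to FOB, the seller no longer bears: freight.
FOB price = 74249.33 − 6827.89 = 67421.44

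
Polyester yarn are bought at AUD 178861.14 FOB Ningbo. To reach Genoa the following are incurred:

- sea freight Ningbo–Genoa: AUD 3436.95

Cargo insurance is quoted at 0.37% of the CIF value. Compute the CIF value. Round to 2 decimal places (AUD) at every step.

CIF value: AUD 182975.10

Let C be the CIF value. C = FOB price + freight + 0.37% × C
C − 0.37% × C = 178861.14 + 3436.95
0.9963 × C = 182298.09
C = 182298.09 / 0.9963 = 182975.10
Insurance premium = 0.37% × 182975.10 = 677.01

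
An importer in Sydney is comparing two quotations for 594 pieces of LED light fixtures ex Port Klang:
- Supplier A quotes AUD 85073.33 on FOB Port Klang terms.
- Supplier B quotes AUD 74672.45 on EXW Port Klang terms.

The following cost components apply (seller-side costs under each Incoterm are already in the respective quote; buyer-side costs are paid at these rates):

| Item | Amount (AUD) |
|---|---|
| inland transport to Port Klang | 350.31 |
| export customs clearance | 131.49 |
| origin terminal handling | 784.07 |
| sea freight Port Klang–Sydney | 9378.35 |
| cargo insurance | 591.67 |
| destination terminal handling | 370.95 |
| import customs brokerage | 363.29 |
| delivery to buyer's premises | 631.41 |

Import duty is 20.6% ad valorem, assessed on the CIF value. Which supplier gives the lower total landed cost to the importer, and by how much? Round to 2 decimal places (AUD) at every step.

Supplier B is cheaper by AUD 11016.82

Supplier A (FOB):
CIF value = FOB price + freight + insurance = 85073.33 + 9378.35 + 591.67 = 95043.35
Import duty = 95043.35 × 20.6% = 19578.93
Buyer bears (A): 9378.35 + 591.67 + 370.95 + 363.29 + 631.41 = 11335.67
Landed cost (A) = invoice 85073.33 + 11335.67 + duty 19578.93 = 115987.93
Supplier B (EXW):
CIF value = EXW price + inland to port + export clearance + origin terminal + freight + insurance = 74672.45 + 350.31 + 131.49 + 784.07 + 9378.35 + 591.67 = 85908.34
Import duty = 85908.34 × 20.6% = 17697.12
Buyer bears (B): 350.31 + 131.49 + 784.07 + 9378.35 + 591.67 + 370.95 + 363.29 + 631.41 = 12601.54
Landed cost (B) = invoice 74672.45 + 12601.54 + duty 17697.12 = 104971.11
Difference = |115987.93 − 104971.11| = 11016.82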